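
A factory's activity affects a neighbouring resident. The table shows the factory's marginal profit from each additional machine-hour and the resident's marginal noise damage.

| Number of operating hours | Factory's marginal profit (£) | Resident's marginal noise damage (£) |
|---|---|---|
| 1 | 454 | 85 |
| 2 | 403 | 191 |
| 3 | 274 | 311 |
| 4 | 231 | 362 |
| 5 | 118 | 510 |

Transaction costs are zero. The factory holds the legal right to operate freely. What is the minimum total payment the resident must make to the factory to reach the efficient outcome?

£623

Left alone the factory would choose level 5 (marginal profit stays positive).
Efficient level: k* = 2 (marginal profit ≥ marginal noise damage through 2).
The resident must at least cover the factory's forgone profit from cutting 5→2: 274 + 231 + 118 = 623.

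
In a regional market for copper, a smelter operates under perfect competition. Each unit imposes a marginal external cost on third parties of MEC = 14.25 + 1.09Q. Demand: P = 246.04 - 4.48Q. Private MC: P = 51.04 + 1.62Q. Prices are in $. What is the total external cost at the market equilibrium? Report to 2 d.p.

Market equilibrium (private): 51.04 + 1.62Q = 246.04 - 4.48Q → Q_m = 31.9672.
Total external cost = ∫₀^{Q_m} (14.25 + 1.09Q) dQ = 14.25×31.9672 + ½×1.09×31.9672² = 1012.4691.

$1012.47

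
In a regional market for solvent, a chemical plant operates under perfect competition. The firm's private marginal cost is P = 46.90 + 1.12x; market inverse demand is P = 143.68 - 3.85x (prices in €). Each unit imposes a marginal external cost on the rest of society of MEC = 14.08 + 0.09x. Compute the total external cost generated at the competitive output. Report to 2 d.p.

€291.24

Market equilibrium (private): 46.90 + 1.12x = 143.68 - 3.85x → x_m = 19.4728.
Total external cost = ∫₀^{x_m} (14.08 + 0.09x) dx = 14.08×19.4728 + ½×0.09×19.4728² = 291.2406.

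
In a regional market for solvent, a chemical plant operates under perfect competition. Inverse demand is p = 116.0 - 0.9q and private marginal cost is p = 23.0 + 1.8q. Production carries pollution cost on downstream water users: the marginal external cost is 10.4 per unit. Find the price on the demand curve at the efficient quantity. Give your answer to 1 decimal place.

Social marginal cost = private MC + MEC = 33.4 + 1.8q.
Set SMC = demand: 33.4 + 1.8q = 116.0 - 0.9q → q* = 30.5926.
Consumer price on the demand curve at q*: 116.0 − 0.9×30.5926 = 88.4667.

P = 88.5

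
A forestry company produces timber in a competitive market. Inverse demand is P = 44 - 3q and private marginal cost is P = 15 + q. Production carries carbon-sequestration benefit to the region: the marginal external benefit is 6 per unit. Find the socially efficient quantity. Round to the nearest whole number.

Social marginal cost = private MC − MEB = 9 + q.
Set SMC = demand: 9 + q = 44 - 3q → q* = 8.7500.

q* = 9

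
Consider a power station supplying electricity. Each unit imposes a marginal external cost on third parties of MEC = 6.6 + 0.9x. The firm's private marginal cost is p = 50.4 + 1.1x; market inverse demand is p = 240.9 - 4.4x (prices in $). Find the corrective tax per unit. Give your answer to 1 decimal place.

tax = $32.5 per unit

Social marginal cost = private MC + MEC = 57.0 + 2.0x.
Set SMC = demand: 57.0 + 2.0x = 240.9 - 4.4x → x* = 28.7344.
The Pigouvian tax equals MEC at x*: 6.6 + 0.9×28.7344 = 32.4610.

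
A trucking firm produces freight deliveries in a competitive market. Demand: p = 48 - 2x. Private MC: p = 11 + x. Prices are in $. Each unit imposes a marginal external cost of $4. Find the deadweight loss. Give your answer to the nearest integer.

Market equilibrium (private): 11 + x = 48 - 2x → x_m = 12.3333.
Social marginal cost = private MC + MEC = 15 + x.
Set SMC = demand: 15 + x = 48 - 2x → x* = 11.0000.
Height of the DWL triangle at x_m is SMC(x_m) − demand(x_m) = MEC(x_m) = 4.0000.
DWL = ½ × 1.3333 × 4.0000 = 2.6666.

DWL = $3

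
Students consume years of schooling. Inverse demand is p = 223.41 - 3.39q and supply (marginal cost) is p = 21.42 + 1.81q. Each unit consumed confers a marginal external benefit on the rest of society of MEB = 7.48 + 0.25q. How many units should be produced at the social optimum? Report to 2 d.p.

q* = 42.32

Social marginal benefit = demand + MEB = 230.89 - 3.14q.
Set SMB = MC: 230.89 - 3.14q = 21.42 + 1.81q → q* = 42.3172.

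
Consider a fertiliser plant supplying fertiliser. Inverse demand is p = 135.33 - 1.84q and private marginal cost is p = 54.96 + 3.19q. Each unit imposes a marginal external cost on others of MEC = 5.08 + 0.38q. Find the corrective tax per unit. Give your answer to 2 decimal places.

Social marginal cost = private MC + MEC = 60.04 + 3.57q.
Set SMC = demand: 60.04 + 3.57q = 135.33 - 1.84q → q* = 13.9168.
The Pigouvian tax equals MEC at q*: 5.08 + 0.38×13.9168 = 10.3684.

tax = 10.37 per unit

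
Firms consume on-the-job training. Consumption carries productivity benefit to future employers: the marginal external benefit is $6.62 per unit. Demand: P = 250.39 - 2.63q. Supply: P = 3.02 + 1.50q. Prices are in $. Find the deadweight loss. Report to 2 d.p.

DWL = $5.31

Market equilibrium (private): 3.02 + 1.50q = 250.39 - 2.63q → q_m = 59.8959.
Social marginal benefit = demand + MEB = 257.01 - 2.63q.
Set SMB = MC: 257.01 - 2.63q = 3.02 + 1.50q → q* = 61.4988.
Between q* and q_m the wedge SMB − MC runs linearly from 0 to MEB(q_m), so the loss is a triangle.
DWL = ½ × 1.6029 × 6.6200 = 5.3056.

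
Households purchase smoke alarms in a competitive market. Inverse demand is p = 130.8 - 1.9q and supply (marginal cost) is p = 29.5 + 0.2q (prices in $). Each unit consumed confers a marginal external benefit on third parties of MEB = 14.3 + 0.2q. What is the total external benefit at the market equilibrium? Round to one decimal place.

Market equilibrium (private): 29.5 + 0.2q = 130.8 - 1.9q → q_m = 48.2381.
Total external benefit = ∫₀^{q_m} (14.3 + 0.2q) dq = 14.3×48.2381 + ½×0.2×48.2381² = 922.4963.

$922.5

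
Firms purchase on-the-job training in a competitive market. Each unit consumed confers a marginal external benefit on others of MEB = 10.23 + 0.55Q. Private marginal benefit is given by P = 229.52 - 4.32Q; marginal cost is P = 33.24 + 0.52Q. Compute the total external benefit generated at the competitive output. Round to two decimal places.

867.13

Market equilibrium (private): 33.24 + 0.52Q = 229.52 - 4.32Q → Q_m = 40.5537.
Total external benefit = ∫₀^{Q_m} (10.23 + 0.55Q) dQ = 10.23×40.5537 + ½×0.55×40.5537² = 867.1301.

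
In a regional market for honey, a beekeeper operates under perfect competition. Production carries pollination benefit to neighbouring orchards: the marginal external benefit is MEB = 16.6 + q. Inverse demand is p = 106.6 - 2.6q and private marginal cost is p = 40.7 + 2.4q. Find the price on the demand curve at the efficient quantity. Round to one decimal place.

P = 53.0

Social marginal cost = private MC − MEB = 24.1 + 1.4q.
Set SMC = demand: 24.1 + 1.4q = 106.6 - 2.6q → q* = 20.6250.
Consumer price on the demand curve at q*: 106.6 − 2.6×20.6250 = 52.9750.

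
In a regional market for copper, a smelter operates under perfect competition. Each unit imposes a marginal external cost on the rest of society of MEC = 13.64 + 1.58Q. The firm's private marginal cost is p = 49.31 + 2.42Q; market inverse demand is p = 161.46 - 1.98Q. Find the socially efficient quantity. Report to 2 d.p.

Q* = 16.47

Social marginal cost = private MC + MEC = 62.95 + 4.00Q.
Set SMC = demand: 62.95 + 4.00Q = 161.46 - 1.98Q → Q* = 16.4732.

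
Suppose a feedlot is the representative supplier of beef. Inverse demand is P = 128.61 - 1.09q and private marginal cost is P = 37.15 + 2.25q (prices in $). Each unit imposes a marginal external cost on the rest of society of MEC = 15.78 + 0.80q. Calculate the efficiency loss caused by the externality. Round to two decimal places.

DWL = $171.53

Market equilibrium (private): 37.15 + 2.25q = 128.61 - 1.09q → q_m = 27.3832.
Social marginal cost = private MC + MEC = 52.93 + 3.05q.
Set SMC = demand: 52.93 + 3.05q = 128.61 - 1.09q → q* = 18.2802.
The loss is the area between SMC and demand from q* to q_m; with linear curves that's a triangle of height MEC(q_m).
DWL = ½ × 9.1030 × 37.6866 = 171.5306.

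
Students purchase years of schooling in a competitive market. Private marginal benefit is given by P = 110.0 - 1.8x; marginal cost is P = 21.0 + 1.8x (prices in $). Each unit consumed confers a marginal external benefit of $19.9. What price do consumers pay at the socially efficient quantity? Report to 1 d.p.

P = $55.6

Social marginal benefit = demand + MEB = 129.9 - 1.8x.
Set SMB = MC: 129.9 - 1.8x = 21.0 + 1.8x → x* = 30.2500.
Consumer price on the demand curve at x*: 110.0 − 1.8×30.2500 = 55.5500.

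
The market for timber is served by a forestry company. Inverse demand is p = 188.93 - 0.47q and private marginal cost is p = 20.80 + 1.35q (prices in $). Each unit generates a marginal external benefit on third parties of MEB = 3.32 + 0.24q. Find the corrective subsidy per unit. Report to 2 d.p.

subsidy = $29.36 per unit

Social marginal cost = private MC − MEB = 17.48 + 1.11q.
Set SMC = demand: 17.48 + 1.11q = 188.93 - 0.47q → q* = 108.5127.
The Pigouvian subsidy equals MEB at q*: 3.32 + 0.24×108.5127 = 29.3630.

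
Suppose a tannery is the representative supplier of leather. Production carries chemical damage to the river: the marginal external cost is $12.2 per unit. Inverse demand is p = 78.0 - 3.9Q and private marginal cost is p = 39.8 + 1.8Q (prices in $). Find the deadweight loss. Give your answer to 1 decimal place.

Market equilibrium (private): 39.8 + 1.8Q = 78.0 - 3.9Q → Q_m = 6.7018.
Social marginal cost = private MC + MEC = 52.0 + 1.8Q.
Set SMC = demand: 52.0 + 1.8Q = 78.0 - 3.9Q → Q* = 4.5614.
Height of the DWL triangle at Q_m is SMC(Q_m) − demand(Q_m) = MEC(Q_m) = 12.2000.
DWL = ½ × 2.1404 × 12.2000 = 13.0564.

DWL = $13.1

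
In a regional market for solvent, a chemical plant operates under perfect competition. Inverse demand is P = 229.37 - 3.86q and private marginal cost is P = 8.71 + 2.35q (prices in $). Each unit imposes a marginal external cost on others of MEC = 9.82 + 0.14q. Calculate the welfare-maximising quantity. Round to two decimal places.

Social marginal cost = private MC + MEC = 18.53 + 2.49q.
Set SMC = demand: 18.53 + 2.49q = 229.37 - 3.86q → q* = 33.2031.

q* = 33.20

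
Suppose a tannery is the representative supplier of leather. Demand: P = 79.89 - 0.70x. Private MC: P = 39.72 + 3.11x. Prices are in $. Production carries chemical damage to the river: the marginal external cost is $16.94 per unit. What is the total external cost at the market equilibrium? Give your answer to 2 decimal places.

$178.60

Market equilibrium (private): 39.72 + 3.11x = 79.89 - 0.70x → x_m = 10.5433.
Total external cost = MEC × x_m = 16.94 × 10.5433 = 178.6035.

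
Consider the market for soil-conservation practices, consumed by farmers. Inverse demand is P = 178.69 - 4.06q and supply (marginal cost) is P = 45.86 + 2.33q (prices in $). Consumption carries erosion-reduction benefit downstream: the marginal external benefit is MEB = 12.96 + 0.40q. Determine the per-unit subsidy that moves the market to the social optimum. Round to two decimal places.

Social marginal benefit = demand + MEB = 191.65 - 3.66q.
Set SMB = MC: 191.65 - 3.66q = 45.86 + 2.33q → q* = 24.3389.
The Pigouvian subsidy equals MEB at q*: 12.96 + 0.40×24.3389 = 22.6956.

subsidy = $22.70 per unit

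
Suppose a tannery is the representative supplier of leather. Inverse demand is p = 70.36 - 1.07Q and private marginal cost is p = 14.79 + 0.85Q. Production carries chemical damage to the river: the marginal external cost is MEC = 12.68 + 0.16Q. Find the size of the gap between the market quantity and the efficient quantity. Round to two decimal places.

Market equilibrium (private): 14.79 + 0.85Q = 70.36 - 1.07Q → Q_m = 28.9427.
Social marginal cost = private MC + MEC = 27.47 + 1.01Q.
Set SMC = demand: 27.47 + 1.01Q = 70.36 - 1.07Q → Q* = 20.6202.
Gap = |28.9427 − 20.6202| = 8.3225.

8.32 units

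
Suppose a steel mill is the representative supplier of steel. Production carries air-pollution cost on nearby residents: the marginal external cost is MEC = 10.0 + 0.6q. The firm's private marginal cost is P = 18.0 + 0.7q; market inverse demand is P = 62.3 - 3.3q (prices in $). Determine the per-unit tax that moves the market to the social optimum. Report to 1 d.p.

tax = $14.5 per unit

Social marginal cost = private MC + MEC = 28.0 + 1.3q.
Set SMC = demand: 28.0 + 1.3q = 62.3 - 3.3q → q* = 7.4565.
The Pigouvian tax equals MEC at q*: 10.0 + 0.6×7.4565 = 14.4739.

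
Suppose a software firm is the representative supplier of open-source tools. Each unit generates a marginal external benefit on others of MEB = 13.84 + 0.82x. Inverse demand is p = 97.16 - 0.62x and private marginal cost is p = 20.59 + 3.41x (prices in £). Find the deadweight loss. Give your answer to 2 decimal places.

Market equilibrium (private): 20.59 + 3.41x = 97.16 - 0.62x → x_m = 19.0000.
Social marginal cost = private MC − MEB = 6.75 + 2.59x.
Set SMC = demand: 6.75 + 2.59x = 97.16 - 0.62x → x* = 28.1651.
The loss is the area between SMC and demand from x* to x_m; with linear curves that's a triangle of height MEB(x_m).
DWL = ½ × 9.1651 × 29.4200 = 134.8186.

DWL = £134.82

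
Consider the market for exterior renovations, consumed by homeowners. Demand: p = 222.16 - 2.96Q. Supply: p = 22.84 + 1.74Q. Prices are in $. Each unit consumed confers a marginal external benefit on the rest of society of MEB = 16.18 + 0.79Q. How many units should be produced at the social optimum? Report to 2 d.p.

Q* = 55.12

Social marginal benefit = demand + MEB = 238.34 - 2.17Q.
Set SMB = MC: 238.34 - 2.17Q = 22.84 + 1.74Q → Q* = 55.1151.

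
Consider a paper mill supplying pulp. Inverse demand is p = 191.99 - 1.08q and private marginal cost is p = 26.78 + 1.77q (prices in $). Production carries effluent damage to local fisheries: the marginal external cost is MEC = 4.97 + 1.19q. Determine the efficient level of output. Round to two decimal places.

q* = 39.66

Social marginal cost = private MC + MEC = 31.75 + 2.96q.
Set SMC = demand: 31.75 + 2.96q = 191.99 - 1.08q → q* = 39.6634.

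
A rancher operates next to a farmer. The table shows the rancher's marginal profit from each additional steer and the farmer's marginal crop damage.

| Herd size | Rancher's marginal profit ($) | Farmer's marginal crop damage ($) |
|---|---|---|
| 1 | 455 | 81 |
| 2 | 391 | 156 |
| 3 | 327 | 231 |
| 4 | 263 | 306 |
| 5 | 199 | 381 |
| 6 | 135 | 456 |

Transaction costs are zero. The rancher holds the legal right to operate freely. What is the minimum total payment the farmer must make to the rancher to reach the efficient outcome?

$597

Left alone the rancher would choose level 6 (marginal profit stays positive).
Efficient level: k* = 3 (marginal profit ≥ marginal crop damage through 3).
The farmer must at least cover the rancher's forgone profit from cutting 6→3: 263 + 199 + 135 = 597.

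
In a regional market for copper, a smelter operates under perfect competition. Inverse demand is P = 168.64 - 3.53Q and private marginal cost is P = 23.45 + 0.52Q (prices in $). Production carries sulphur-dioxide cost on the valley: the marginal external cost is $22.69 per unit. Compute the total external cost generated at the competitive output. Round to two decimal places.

$813.42

Market equilibrium (private): 23.45 + 0.52Q = 168.64 - 3.53Q → Q_m = 35.8494.
Total external cost = MEC × Q_m = 22.69 × 35.8494 = 813.4229.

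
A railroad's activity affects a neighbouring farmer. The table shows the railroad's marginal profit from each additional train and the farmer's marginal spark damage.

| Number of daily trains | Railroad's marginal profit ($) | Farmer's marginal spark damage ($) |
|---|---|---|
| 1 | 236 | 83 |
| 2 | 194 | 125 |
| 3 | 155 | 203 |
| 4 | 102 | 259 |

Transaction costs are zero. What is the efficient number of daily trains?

2

Bargaining reaches the level where marginal profit last exceeds marginal spark damage.
That holds through level 2 (194 ≥ 125) but not at 3 (155 < 203).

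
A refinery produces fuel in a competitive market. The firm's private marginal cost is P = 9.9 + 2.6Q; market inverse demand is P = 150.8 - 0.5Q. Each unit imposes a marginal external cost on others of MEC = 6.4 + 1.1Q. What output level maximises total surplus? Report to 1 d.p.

Q* = 32.0

Social marginal cost = private MC + MEC = 16.3 + 3.7Q.
Set SMC = demand: 16.3 + 3.7Q = 150.8 - 0.5Q → Q* = 32.0238.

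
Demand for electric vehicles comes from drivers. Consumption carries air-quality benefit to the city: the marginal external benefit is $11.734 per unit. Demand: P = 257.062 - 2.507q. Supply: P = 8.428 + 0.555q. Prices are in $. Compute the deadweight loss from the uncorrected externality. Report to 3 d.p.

Market equilibrium (private): 8.428 + 0.555q = 257.062 - 2.507q → q_m = 81.1999.
Social marginal benefit = demand + MEB = 268.796 - 2.507q.
Set SMB = MC: 268.796 - 2.507q = 8.428 + 0.555q → q* = 85.0320.
Between q* and q_m the wedge SMB − MC runs linearly from 0 to MEB(q_m), so the loss is a triangle.
DWL = ½ × 3.8321 × 11.7340 = 22.4829.

DWL = $22.483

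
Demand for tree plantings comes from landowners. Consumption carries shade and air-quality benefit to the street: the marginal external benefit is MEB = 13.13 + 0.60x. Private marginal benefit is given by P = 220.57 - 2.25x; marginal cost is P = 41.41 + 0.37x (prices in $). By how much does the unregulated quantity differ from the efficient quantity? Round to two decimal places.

26.81 units

Market equilibrium (private): 41.41 + 0.37x = 220.57 - 2.25x → x_m = 68.3817.
Social marginal benefit = demand + MEB = 233.70 - 1.65x.
Set SMB = MC: 233.70 - 1.65x = 41.41 + 0.37x → x* = 95.1931.
Gap = |68.3817 − 95.1931| = 26.8114.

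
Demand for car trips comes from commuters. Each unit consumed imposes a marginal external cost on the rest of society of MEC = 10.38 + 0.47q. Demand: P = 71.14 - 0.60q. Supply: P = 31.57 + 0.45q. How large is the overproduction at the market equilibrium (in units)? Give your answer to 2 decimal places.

18.48 units

Market equilibrium (private): 31.57 + 0.45q = 71.14 - 0.60q → q_m = 37.6857.
Social marginal benefit = demand − MEC = 60.76 - 1.07q.
Set SMB = MC: 60.76 - 1.07q = 31.57 + 0.45q → q* = 19.2039.
Gap = |37.6857 − 19.2039| = 18.4818.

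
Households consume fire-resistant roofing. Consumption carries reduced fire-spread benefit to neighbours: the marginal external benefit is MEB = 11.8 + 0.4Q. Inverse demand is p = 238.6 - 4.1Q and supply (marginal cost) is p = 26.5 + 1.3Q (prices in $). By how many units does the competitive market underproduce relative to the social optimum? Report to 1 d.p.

Market equilibrium (private): 26.5 + 1.3Q = 238.6 - 4.1Q → Q_m = 39.2778.
Social marginal benefit = demand + MEB = 250.4 - 3.7Q.
Set SMB = MC: 250.4 - 3.7Q = 26.5 + 1.3Q → Q* = 44.7800.
Gap = |39.2778 − 44.7800| = 5.5022.

5.5 units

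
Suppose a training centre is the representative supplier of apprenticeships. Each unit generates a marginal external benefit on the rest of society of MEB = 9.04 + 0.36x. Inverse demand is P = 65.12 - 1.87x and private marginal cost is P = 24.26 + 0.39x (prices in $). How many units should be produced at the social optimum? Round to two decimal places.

x* = 26.26

Social marginal cost = private MC − MEB = 15.22 + 0.03x.
Set SMC = demand: 15.22 + 0.03x = 65.12 - 1.87x → x* = 26.2632.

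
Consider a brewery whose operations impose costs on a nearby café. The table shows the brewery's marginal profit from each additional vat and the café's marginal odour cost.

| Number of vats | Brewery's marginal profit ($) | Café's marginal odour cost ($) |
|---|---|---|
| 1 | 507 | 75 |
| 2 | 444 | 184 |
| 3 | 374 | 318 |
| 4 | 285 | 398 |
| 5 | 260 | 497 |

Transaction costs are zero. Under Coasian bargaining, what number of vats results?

3

Bargaining reaches the level where marginal profit last exceeds marginal odour cost.
That holds through level 3 (374 ≥ 318) but not at 4 (285 < 398).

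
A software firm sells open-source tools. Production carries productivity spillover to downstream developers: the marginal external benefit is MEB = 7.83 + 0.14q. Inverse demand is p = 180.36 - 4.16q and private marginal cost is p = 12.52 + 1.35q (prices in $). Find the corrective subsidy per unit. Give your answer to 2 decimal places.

Social marginal cost = private MC − MEB = 4.69 + 1.21q.
Set SMC = demand: 4.69 + 1.21q = 180.36 - 4.16q → q* = 32.7132.
The Pigouvian subsidy equals MEB at q*: 7.83 + 0.14×32.7132 = 12.4098.

subsidy = $12.41 per unit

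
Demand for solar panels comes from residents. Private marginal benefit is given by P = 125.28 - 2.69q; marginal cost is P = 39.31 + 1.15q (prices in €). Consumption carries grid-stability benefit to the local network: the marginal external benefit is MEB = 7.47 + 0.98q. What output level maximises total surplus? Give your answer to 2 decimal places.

Social marginal benefit = demand + MEB = 132.75 - 1.71q.
Set SMB = MC: 132.75 - 1.71q = 39.31 + 1.15q → q* = 32.6713.

q* = 32.67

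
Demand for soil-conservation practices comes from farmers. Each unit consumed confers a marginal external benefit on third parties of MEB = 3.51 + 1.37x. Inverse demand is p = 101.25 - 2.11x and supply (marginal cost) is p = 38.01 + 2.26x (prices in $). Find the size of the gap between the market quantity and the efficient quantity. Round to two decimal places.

Market equilibrium (private): 38.01 + 2.26x = 101.25 - 2.11x → x_m = 14.4714.
Social marginal benefit = demand + MEB = 104.76 - 0.74x.
Set SMB = MC: 104.76 - 0.74x = 38.01 + 2.26x → x* = 22.2500.
Gap = |14.4714 − 22.2500| = 7.7786.

7.78 units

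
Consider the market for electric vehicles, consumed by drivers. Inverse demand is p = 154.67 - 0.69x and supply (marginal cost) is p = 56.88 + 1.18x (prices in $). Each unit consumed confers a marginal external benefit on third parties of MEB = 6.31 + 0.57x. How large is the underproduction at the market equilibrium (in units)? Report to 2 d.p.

27.78 units

Market equilibrium (private): 56.88 + 1.18x = 154.67 - 0.69x → x_m = 52.2941.
Social marginal benefit = demand + MEB = 160.98 - 0.12x.
Set SMB = MC: 160.98 - 0.12x = 56.88 + 1.18x → x* = 80.0769.
Gap = |52.2941 − 80.0769| = 27.7828.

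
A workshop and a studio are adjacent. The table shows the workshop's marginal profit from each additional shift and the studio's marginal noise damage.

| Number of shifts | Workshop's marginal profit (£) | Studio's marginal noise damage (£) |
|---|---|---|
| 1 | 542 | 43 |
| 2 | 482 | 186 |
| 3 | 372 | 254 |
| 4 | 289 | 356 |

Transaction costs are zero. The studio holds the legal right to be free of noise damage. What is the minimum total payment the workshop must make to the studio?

£483

Efficient level: marginal profit ≥ marginal noise damage through level 3, so k* = 3.
With the studio holding the right, the workshop must at least compensate total damage at k*: 43 + 186 + 254 = 483.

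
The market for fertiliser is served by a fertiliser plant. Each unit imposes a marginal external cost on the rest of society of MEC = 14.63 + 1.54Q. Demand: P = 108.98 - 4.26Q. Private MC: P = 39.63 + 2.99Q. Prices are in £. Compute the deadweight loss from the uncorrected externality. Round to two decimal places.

Market equilibrium (private): 39.63 + 2.99Q = 108.98 - 4.26Q → Q_m = 9.5655.
Social marginal cost = private MC + MEC = 54.26 + 4.53Q.
Set SMC = demand: 54.26 + 4.53Q = 108.98 - 4.26Q → Q* = 6.2253.
Height of the DWL triangle at Q_m is SMC(Q_m) − demand(Q_m) = MEC(Q_m) = 29.3609.
DWL = ½ × 3.3402 × 29.3609 = 49.0356.

DWL = £49.04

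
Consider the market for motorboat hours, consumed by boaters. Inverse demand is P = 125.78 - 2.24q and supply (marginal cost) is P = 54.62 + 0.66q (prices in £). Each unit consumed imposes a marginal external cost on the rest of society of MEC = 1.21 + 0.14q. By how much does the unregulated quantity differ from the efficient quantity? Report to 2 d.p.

1.53 units

Market equilibrium (private): 54.62 + 0.66q = 125.78 - 2.24q → q_m = 24.5379.
Social marginal benefit = demand − MEC = 124.57 - 2.38q.
Set SMB = MC: 124.57 - 2.38q = 54.62 + 0.66q → q* = 23.0099.
Gap = |24.5379 − 23.0099| = 1.5280.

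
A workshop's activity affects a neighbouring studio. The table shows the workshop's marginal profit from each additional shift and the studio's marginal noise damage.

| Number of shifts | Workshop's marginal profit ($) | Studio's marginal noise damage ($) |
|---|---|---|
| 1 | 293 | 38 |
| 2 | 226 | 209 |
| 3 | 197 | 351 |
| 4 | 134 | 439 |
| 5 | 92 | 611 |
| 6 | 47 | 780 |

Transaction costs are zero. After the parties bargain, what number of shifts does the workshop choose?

2

Bargaining reaches the level where marginal profit last exceeds marginal noise damage.
That holds through level 2 (226 ≥ 209) but not at 3 (197 < 351).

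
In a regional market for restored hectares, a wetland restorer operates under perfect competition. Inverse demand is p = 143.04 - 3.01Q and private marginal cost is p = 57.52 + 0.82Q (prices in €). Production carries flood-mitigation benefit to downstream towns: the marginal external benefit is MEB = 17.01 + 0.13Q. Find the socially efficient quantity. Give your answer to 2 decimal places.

Q* = 27.71

Social marginal cost = private MC − MEB = 40.51 + 0.69Q.
Set SMC = demand: 40.51 + 0.69Q = 143.04 - 3.01Q → Q* = 27.7108.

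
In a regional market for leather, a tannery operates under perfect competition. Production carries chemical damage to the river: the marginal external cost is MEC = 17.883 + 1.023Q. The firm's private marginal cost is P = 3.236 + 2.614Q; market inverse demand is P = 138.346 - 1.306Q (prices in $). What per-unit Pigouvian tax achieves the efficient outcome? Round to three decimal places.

Social marginal cost = private MC + MEC = 21.119 + 3.637Q.
Set SMC = demand: 21.119 + 3.637Q = 138.346 - 1.306Q → Q* = 23.7158.
The Pigouvian tax equals MEC at Q*: 17.883 + 1.023×23.7158 = 42.1443.

tax = $42.144 per unit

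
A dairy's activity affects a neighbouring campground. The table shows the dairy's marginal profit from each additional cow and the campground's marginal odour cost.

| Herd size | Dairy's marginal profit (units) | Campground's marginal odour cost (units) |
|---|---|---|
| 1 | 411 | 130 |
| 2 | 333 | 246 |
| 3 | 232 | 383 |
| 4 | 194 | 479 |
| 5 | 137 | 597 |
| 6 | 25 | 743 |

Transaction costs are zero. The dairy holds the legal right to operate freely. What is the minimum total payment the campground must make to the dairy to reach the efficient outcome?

588

Left alone the dairy would choose level 6 (marginal profit stays positive).
Efficient level: k* = 2 (marginal profit ≥ marginal odour cost through 2).
The campground must at least cover the dairy's forgone profit from cutting 6→2: 232 + 194 + 137 + 25 = 588.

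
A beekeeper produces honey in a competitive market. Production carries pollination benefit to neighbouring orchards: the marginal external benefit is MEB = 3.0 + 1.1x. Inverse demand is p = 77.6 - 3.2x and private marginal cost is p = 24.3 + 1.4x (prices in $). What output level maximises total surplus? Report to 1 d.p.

x* = 16.1

Social marginal cost = private MC − MEB = 21.3 + 0.3x.
Set SMC = demand: 21.3 + 0.3x = 77.6 - 3.2x → x* = 16.0857.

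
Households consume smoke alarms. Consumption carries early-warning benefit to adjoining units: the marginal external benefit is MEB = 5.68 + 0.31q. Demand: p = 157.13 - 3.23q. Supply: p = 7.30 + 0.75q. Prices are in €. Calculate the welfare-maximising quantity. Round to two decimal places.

q* = 42.37

Social marginal benefit = demand + MEB = 162.81 - 2.92q.
Set SMB = MC: 162.81 - 2.92q = 7.30 + 0.75q → q* = 42.3733.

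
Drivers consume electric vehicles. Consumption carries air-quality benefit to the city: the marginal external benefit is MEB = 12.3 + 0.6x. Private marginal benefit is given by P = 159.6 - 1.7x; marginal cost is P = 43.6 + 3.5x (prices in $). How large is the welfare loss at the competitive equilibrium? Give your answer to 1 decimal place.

DWL = $71.7

Market equilibrium (private): 43.6 + 3.5x = 159.6 - 1.7x → x_m = 22.3077.
Social marginal benefit = demand + MEB = 171.9 - 1.1x.
Set SMB = MC: 171.9 - 1.1x = 43.6 + 3.5x → x* = 27.8913.
Height of the DWL triangle at x_m is SMB(x_m) − MC(x_m) = MEB(x_m) = 25.6846.
DWL = ½ × 5.5836 × 25.6846 = 71.7063.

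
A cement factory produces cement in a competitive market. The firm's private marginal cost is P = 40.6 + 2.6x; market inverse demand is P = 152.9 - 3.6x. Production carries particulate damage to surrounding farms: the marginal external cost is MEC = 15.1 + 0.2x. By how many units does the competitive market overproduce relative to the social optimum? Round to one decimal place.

2.9 units

Market equilibrium (private): 40.6 + 2.6x = 152.9 - 3.6x → x_m = 18.1129.
Social marginal cost = private MC + MEC = 55.7 + 2.8x.
Set SMC = demand: 55.7 + 2.8x = 152.9 - 3.6x → x* = 15.1875.
Gap = |18.1129 − 15.1875| = 2.9254.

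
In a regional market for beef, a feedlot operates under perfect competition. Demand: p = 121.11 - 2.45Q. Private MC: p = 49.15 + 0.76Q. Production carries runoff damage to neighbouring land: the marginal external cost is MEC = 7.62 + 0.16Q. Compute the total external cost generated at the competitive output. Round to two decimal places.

211.02

Market equilibrium (private): 49.15 + 0.76Q = 121.11 - 2.45Q → Q_m = 22.4174.
Total external cost = ∫₀^{Q_m} (7.62 + 0.16Q) dQ = 7.62×22.4174 + ½×0.16×22.4174² = 211.0238.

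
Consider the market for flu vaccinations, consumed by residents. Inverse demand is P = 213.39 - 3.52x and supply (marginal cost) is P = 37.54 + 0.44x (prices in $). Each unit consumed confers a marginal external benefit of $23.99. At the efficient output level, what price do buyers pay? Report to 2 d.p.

Social marginal benefit = demand + MEB = 237.38 - 3.52x.
Set SMB = MC: 237.38 - 3.52x = 37.54 + 0.44x → x* = 50.4646.
Consumer price on the demand curve at x*: 213.39 − 3.52×50.4646 = 35.7546.

P = $35.75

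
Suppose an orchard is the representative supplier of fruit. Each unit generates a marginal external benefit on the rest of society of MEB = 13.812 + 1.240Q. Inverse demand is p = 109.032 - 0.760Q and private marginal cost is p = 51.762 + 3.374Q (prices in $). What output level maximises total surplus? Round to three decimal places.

Social marginal cost = private MC − MEB = 37.950 + 2.134Q.
Set SMC = demand: 37.950 + 2.134Q = 109.032 - 0.760Q → Q* = 24.5619.

Q* = 24.562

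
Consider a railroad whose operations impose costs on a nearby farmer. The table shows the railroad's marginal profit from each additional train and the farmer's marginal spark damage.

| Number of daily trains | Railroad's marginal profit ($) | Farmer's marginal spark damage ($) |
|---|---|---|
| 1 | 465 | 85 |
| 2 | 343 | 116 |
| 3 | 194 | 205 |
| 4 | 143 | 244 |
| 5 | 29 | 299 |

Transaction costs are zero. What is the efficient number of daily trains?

2

Bargaining reaches the level where marginal profit last exceeds marginal spark damage.
That holds through level 2 (343 ≥ 116) but not at 3 (194 < 205).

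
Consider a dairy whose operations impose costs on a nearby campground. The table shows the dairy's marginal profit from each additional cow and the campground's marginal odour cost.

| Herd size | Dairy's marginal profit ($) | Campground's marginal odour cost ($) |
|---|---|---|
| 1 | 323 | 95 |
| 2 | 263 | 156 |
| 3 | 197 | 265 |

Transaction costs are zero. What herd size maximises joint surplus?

Bargaining reaches the level where marginal profit last exceeds marginal odour cost.
That holds through level 2 (263 ≥ 156) but not at 3 (197 < 265).

2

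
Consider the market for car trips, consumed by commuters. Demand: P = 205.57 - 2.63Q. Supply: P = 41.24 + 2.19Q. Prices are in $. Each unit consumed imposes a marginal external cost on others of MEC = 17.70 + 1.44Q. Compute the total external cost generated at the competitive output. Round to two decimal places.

Market equilibrium (private): 41.24 + 2.19Q = 205.57 - 2.63Q → Q_m = 34.0934.
Total external cost = ∫₀^{Q_m} (17.70 + 1.44Q) dQ = 17.70×34.0934 + ½×1.44×34.0934² = 1440.3523.

$1440.35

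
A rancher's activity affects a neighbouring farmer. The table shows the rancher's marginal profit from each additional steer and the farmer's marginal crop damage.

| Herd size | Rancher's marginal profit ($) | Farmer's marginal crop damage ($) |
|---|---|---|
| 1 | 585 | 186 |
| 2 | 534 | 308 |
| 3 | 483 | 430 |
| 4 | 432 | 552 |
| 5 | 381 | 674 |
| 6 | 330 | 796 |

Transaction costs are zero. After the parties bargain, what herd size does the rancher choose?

Bargaining reaches the level where marginal profit last exceeds marginal crop damage.
That holds through level 3 (483 ≥ 430) but not at 4 (432 < 552).

3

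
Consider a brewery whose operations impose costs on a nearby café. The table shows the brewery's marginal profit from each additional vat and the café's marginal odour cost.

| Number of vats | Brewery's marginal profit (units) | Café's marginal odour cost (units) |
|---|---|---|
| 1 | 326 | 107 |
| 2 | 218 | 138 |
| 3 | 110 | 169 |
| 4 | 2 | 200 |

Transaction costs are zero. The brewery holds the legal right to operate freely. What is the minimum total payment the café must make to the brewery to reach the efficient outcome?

Left alone the brewery would choose level 4 (marginal profit stays positive).
Efficient level: k* = 2 (marginal profit ≥ marginal odour cost through 2).
The café must at least cover the brewery's forgone profit from cutting 4→2: 110 + 2 = 112.

112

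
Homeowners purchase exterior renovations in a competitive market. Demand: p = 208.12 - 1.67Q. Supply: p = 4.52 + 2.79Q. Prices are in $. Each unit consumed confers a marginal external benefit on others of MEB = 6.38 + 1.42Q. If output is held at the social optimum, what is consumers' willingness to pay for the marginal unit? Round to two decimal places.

P = $92.77

Social marginal benefit = demand + MEB = 214.50 - 0.25Q.
Set SMB = MC: 214.50 - 0.25Q = 4.52 + 2.79Q → Q* = 69.0724.
Consumer price on the demand curve at Q*: 208.12 − 1.67×69.0724 = 92.7691.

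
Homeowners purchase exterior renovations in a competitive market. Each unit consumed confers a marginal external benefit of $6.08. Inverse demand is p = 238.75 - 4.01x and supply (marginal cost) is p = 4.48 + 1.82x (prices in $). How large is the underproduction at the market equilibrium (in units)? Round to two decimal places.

Market equilibrium (private): 4.48 + 1.82x = 238.75 - 4.01x → x_m = 40.1835.
Social marginal benefit = demand + MEB = 244.83 - 4.01x.
Set SMB = MC: 244.83 - 4.01x = 4.48 + 1.82x → x* = 41.2264.
Gap = |40.1835 − 41.2264| = 1.0429.

1.04 units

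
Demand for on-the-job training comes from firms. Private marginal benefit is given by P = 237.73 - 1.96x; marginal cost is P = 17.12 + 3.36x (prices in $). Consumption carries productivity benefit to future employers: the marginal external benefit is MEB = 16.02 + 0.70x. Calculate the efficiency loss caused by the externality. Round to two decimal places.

DWL = $219.62

Market equilibrium (private): 17.12 + 3.36x = 237.73 - 1.96x → x_m = 41.4680.
Social marginal benefit = demand + MEB = 253.75 - 1.26x.
Set SMB = MC: 253.75 - 1.26x = 17.12 + 3.36x → x* = 51.2186.
Height of the DWL triangle at x_m is SMB(x_m) − MC(x_m) = MEB(x_m) = 45.0476.
DWL = ½ × 9.7506 × 45.0476 = 219.6206.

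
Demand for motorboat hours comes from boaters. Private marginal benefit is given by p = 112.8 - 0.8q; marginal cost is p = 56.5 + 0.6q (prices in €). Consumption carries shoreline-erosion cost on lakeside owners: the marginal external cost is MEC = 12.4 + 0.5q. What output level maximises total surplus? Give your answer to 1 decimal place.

q* = 23.1

Social marginal benefit = demand − MEC = 100.4 - 1.3q.
Set SMB = MC: 100.4 - 1.3q = 56.5 + 0.6q → q* = 23.1053.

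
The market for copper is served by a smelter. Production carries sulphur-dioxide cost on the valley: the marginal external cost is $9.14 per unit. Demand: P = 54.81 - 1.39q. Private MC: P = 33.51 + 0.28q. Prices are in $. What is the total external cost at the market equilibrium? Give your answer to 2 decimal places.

Market equilibrium (private): 33.51 + 0.28q = 54.81 - 1.39q → q_m = 12.7545.
Total external cost = MEC × q_m = 9.14 × 12.7545 = 116.5761.

$116.58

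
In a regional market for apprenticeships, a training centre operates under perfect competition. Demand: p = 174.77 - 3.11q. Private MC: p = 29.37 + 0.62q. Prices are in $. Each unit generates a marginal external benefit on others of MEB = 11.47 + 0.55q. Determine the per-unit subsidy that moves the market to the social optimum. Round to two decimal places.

subsidy = $38.60 per unit

Social marginal cost = private MC − MEB = 17.90 + 0.07q.
Set SMC = demand: 17.90 + 0.07q = 174.77 - 3.11q → q* = 49.3302.
The Pigouvian subsidy equals MEB at q*: 11.47 + 0.55×49.3302 = 38.6016.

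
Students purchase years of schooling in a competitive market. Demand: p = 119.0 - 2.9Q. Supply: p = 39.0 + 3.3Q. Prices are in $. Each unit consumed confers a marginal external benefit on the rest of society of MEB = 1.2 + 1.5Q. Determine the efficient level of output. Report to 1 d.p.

Social marginal benefit = demand + MEB = 120.2 - 1.4Q.
Set SMB = MC: 120.2 - 1.4Q = 39.0 + 3.3Q → Q* = 17.2766.

Q* = 17.3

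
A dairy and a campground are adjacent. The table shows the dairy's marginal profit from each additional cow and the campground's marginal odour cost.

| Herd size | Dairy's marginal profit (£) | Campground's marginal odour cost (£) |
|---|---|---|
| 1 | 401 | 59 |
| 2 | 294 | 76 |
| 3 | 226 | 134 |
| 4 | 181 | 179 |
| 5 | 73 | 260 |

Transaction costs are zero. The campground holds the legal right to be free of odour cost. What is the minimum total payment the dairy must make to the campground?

£448

Efficient level: marginal profit ≥ marginal odour cost through level 4, so k* = 4.
With the campground holding the right, the dairy must at least compensate total damage at k*: 59 + 76 + 134 + 179 = 448.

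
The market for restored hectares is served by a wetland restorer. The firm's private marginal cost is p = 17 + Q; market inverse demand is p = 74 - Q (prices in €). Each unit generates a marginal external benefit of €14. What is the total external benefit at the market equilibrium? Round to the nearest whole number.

Market equilibrium (private): 17 + Q = 74 - Q → Q_m = 28.5000.
Total external benefit = MEB × Q_m = 14 × 28.5000 = 399.0000.

€399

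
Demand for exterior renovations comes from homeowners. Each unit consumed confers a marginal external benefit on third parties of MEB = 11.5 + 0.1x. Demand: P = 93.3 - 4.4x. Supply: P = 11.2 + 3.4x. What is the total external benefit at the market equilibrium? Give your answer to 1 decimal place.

126.6

Market equilibrium (private): 11.2 + 3.4x = 93.3 - 4.4x → x_m = 10.5256.
Total external benefit = ∫₀^{x_m} (11.5 + 0.1x) dx = 11.5×10.5256 + ½×0.1×10.5256² = 126.5838.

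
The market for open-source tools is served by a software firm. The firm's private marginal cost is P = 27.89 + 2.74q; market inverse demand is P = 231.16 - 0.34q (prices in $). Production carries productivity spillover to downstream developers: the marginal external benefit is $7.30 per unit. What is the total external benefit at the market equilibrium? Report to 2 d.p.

$481.78

Market equilibrium (private): 27.89 + 2.74q = 231.16 - 0.34q → q_m = 65.9968.
Total external benefit = MEB × q_m = 7.30 × 65.9968 = 481.7766.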